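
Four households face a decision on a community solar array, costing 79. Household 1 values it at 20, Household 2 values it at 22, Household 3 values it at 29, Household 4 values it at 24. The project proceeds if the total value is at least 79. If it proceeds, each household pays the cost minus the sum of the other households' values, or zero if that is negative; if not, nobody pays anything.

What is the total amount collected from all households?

Total value 95 ≥ cost 79, so it is built.
Household 1: others sum to 75; max(0, 79 - 75) = 4.
Household 2: others sum to 73; max(0, 79 - 73) = 6.
Household 3: others sum to 66; max(0, 79 - 66) = 13.
Household 4: others sum to 71; max(0, 79 - 71) = 8.
Total collected = 4 + 6 + 13 + 8 = 31.

31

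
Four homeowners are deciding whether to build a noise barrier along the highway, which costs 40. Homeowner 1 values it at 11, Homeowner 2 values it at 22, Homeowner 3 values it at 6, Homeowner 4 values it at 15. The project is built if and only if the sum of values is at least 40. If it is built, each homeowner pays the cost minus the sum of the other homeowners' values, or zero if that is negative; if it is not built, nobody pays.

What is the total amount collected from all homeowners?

Total value 54 ≥ cost 40, so it is built.
Homeowner 1: others sum to 43; max(0, 40 - 43) = 0.
Homeowner 2: others sum to 32; max(0, 40 - 32) = 8.
Homeowner 3: others sum to 48; max(0, 40 - 48) = 0.
Homeowner 4: others sum to 39; max(0, 40 - 39) = 1.
Total collected = 0 + 8 + 0 + 1 = 9.

9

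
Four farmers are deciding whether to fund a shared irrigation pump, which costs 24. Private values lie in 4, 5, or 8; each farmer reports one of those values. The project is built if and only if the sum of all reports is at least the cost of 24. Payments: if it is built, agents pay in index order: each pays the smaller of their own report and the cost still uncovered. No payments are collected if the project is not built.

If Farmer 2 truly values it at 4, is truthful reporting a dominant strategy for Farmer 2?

Yes

Check each profile of the others' reports and compare truth against every alternative report.
Others report (4, 8, 8): truth gives 0, best alternative gives -1.
Others report (5, 8, 8): truth gives 0, best alternative gives -1.
Others report (8, 4, 8): truth gives 0, best alternative gives -1.
Others report (8, 5, 8): truth gives 0, best alternative gives -1.
Others report (8, 8, 4): truth gives 0, best alternative gives -1.
Others report (8, 8, 5): truth gives 0, best alternative gives -1.
(Remaining 21 profiles checked similarly; truth is weakly best in each.)
In every case the truthful report is at least as good as any alternative, so it is a dominant strategy.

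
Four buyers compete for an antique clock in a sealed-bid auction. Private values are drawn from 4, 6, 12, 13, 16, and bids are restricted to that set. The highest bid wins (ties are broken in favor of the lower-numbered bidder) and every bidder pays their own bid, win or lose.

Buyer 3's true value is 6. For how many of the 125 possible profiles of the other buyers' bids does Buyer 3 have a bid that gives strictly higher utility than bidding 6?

Others bid (4, 4, 12): truth gives -6; bid 4 gives -4 > -6. Violating.
Others bid (4, 4, 13): truth gives -6; bid 4 gives -4 > -6. Violating.
Others bid (4, 4, 16): truth gives -6; bid 4 gives -4 > -6. Violating.
Others bid (4, 6, 4): truth gives -6; bid 4 gives -4 > -6. Violating.
Others bid (4, 4, 4): truth gives 0; no alternative beats it.
Others bid (4, 4, 6): truth gives 0; no alternative beats it.
(Checking all 125 profiles: 123 have a profitable deviation, 2 do not.)

123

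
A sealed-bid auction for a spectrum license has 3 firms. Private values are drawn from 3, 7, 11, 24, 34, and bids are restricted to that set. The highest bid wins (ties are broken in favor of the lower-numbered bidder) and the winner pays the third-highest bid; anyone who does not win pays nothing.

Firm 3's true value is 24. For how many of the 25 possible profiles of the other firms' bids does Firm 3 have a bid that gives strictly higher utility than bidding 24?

Others bid (3, 24): truth gives 0; bid 34 gives 21 > 0. Violating.
Others bid (7, 24): truth gives 0; bid 34 gives 17 > 0. Violating.
Others bid (11, 24): truth gives 0; bid 34 gives 13 > 0. Violating.
Others bid (24, 3): truth gives 0; bid 34 gives 21 > 0. Violating.
Others bid (3, 3): truth gives 21; no alternative beats it.
Others bid (3, 7): truth gives 21; no alternative beats it.
(Checking all 25 profiles: 6 have a profitable deviation, 19 do not.)

6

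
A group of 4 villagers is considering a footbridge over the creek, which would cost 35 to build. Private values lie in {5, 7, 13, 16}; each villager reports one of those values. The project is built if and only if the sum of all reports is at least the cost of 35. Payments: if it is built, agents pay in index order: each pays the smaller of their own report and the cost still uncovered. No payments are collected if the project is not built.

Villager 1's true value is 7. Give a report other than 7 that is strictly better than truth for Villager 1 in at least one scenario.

5

Suppose Villager 2 reports 5, Villager 3 reports 13 and Villager 4 reports 13.
Report 7: project built, pays 7, utility 7 - 7 = 0.
Report 5: project built, pays 5, utility 7 - 5 = 2.
So reporting 5 beats truth here (2 > 0).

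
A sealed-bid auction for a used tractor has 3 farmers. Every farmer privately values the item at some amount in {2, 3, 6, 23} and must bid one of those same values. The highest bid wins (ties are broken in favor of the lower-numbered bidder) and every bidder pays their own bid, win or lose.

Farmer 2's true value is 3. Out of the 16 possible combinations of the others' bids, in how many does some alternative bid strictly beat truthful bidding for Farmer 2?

Others bid (2, 6): truth gives -3; bid 2 gives -2 > -3. Violating.
Others bid (2, 23): truth gives -3; bid 2 gives -2 > -3. Violating.
Others bid (3, 2): truth gives -3; bid 2 gives -2 > -3. Violating.
Others bid (3, 3): truth gives -3; bid 2 gives -2 > -3. Violating.
Others bid (2, 2): truth gives 0; no alternative beats it.
Others bid (2, 3): truth gives 0; no alternative beats it.
(Checking all 16 profiles: 14 have a profitable deviation, 2 do not.)

14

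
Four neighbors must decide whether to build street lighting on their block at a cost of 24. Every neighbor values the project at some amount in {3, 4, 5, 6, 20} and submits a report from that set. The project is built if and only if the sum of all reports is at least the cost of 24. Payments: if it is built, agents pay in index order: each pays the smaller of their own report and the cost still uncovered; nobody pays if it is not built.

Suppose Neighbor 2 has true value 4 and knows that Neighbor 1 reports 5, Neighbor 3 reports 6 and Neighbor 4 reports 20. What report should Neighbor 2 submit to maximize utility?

Report 3: project built, pays 3, utility 4 - 3 = 1.
Report 4: project built, pays 4, utility 4 - 4 = 0.
Report 5: project built, pays 5, utility 4 - 5 = -1.
Report 6: project built, pays 6, utility 4 - 6 = -2.
Report 20: project built, pays 19, utility 4 - 19 = -15.
The best choice is 3 with utility 1.

3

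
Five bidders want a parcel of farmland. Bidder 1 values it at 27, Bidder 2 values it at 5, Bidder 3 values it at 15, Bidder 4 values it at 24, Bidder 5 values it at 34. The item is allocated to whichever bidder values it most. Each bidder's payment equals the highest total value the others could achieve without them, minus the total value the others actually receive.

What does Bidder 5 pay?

Bidder 5 has the highest value and receives the item.
Without Bidder 5, the item would go to the next-highest value, 27, so the others could achieve 27.
With Bidder 5 present and winning, the others receive nothing, so their total is 0.
Payment = 27 - 0 = 27.

27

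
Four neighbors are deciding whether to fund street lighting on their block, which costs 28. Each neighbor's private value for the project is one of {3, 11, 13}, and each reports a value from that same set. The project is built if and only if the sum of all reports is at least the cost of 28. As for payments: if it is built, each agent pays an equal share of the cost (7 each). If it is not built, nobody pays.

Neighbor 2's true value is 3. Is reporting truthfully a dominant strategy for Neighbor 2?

Check each profile of the others' reports and compare truth against every alternative report.
Others report (3, 3, 11): truth gives 0, best alternative gives -4.
Others report (3, 3, 13): truth gives 0, best alternative gives -4.
Others report (3, 11, 3): truth gives 0, best alternative gives -4.
Others report (3, 13, 3): truth gives 0, best alternative gives -4.
Others report (11, 3, 3): truth gives 0, best alternative gives -4.
Others report (13, 3, 3): truth gives 0, best alternative gives -4.
(Remaining 21 profiles checked similarly; truth is weakly best in each.)
In every case the truthful report is at least as good as any alternative, so it is a dominant strategy.

Yes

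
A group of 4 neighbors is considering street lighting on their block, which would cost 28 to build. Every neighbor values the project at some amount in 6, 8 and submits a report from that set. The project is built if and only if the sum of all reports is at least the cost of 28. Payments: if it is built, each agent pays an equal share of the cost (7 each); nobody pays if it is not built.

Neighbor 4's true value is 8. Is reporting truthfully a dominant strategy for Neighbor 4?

Check each profile of the others' reports and compare truth against every alternative report.
Others report (6, 6, 8): truth gives 1, best alternative gives 0.
Others report (6, 8, 6): truth gives 1, best alternative gives 0.
Others report (8, 6, 6): truth gives 1, best alternative gives 0.
Others report (6, 8, 8): truth gives 1, best alternative gives 1.
Others report (8, 6, 8): truth gives 1, best alternative gives 1.
Others report (8, 8, 6): truth gives 1, best alternative gives 1.
(Remaining 2 profiles checked similarly; truth is weakly best in each.)
In every case the truthful report is at least as good as any alternative, so it is a dominant strategy.

Yes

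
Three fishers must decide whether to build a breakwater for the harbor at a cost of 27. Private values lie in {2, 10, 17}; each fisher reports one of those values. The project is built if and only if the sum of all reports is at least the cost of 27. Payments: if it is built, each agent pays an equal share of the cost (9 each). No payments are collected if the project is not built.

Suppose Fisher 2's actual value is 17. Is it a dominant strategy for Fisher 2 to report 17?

Check each profile of the others' reports and compare truth against every alternative report.
Others report (2, 10): truth gives 8, best alternative gives 0.
Others report (10, 2): truth gives 8, best alternative gives 0.
Others report (2, 17): truth gives 8, best alternative gives 8.
Others report (10, 10): truth gives 8, best alternative gives 8.
Others report (10, 17): truth gives 8, best alternative gives 8.
Others report (17, 2): truth gives 8, best alternative gives 8.
(Remaining 3 profiles checked similarly; truth is weakly best in each.)
In every case the truthful report is at least as good as any alternative, so it is a dominant strategy.

Yes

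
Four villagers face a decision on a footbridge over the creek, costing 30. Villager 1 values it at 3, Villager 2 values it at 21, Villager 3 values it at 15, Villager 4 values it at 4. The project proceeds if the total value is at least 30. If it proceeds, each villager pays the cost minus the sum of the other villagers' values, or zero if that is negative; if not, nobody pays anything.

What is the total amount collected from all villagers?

10

Total value 43 ≥ cost 30, so it is built.
Villager 1: others sum to 40; max(0, 30 - 40) = 0.
Villager 2: others sum to 22; max(0, 30 - 22) = 8.
Villager 3: others sum to 28; max(0, 30 - 28) = 2.
Villager 4: others sum to 39; max(0, 30 - 39) = 0.
Total collected = 0 + 8 + 2 + 0 = 10.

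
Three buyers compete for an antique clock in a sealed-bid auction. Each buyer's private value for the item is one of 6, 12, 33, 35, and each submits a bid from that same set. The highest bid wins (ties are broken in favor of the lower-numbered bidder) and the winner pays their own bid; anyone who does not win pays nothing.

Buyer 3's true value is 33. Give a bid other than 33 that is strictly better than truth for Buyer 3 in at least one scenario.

12

Suppose Buyer 1 bids 6 and Buyer 2 bids 6.
Bid 33: wins, pays 33, utility 33 - 33 = 0.
Bid 12: wins, pays 12, utility 33 - 12 = 21.
So bidding 12 beats truth here (21 > 0).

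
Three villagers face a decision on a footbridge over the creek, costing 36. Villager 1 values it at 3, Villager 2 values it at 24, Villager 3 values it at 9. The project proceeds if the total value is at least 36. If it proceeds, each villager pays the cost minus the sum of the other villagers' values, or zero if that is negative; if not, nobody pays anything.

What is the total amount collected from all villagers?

36

Total value 36 ≥ cost 36, so it is built.
Villager 1: others sum to 33; max(0, 36 - 33) = 3.
Villager 2: others sum to 12; max(0, 36 - 12) = 24.
Villager 3: others sum to 27; max(0, 36 - 27) = 9.
Total collected = 3 + 24 + 9 = 36.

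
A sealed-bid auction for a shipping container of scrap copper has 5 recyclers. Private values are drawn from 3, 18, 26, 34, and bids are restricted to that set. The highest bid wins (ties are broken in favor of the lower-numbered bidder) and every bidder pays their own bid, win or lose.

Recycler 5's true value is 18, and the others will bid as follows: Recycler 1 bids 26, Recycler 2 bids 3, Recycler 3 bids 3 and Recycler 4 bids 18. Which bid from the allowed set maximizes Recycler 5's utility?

3

Bid 3: loses but pays 3, utility -3.
Bid 18: loses but pays 18, utility -18.
Bid 26: loses but pays 26, utility -26.
Bid 34: wins, pays 34, utility 18 - 34 = -16.
The best choice is 3 with utility -3.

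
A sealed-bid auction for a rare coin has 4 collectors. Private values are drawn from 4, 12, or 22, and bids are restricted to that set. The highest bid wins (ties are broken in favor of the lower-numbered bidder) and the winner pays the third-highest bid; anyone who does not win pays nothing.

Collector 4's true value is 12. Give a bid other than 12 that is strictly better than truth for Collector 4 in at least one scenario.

22

Suppose Collector 1 bids 4, Collector 2 bids 4 and Collector 3 bids 12.
Bid 12: loses, pays 0, utility 0.
Bid 22: wins, pays 4, utility 12 - 4 = 8.
So bidding 22 beats truth here (8 > 0).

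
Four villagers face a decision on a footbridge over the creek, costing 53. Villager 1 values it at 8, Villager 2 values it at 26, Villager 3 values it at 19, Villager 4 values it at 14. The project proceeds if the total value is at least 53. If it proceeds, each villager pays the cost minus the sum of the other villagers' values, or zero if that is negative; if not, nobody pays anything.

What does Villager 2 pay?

Total value 67 ≥ cost 53, so the project is built.
The other villagers' values sum to 41.
Cost minus that sum is 53 - 41 = 12.

12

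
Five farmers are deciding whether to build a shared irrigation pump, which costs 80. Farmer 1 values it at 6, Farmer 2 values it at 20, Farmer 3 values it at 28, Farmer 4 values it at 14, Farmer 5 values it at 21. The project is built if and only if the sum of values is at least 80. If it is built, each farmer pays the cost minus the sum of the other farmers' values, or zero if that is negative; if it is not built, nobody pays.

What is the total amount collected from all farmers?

Total value 89 ≥ cost 80, so it is built.
Farmer 1: others sum to 83; max(0, 80 - 83) = 0.
Farmer 2: others sum to 69; max(0, 80 - 69) = 11.
Farmer 3: others sum to 61; max(0, 80 - 61) = 19.
Farmer 4: others sum to 75; max(0, 80 - 75) = 5.
Farmer 5: others sum to 68; max(0, 80 - 68) = 12.
Total collected = 0 + 11 + 19 + 5 + 12 = 47.

47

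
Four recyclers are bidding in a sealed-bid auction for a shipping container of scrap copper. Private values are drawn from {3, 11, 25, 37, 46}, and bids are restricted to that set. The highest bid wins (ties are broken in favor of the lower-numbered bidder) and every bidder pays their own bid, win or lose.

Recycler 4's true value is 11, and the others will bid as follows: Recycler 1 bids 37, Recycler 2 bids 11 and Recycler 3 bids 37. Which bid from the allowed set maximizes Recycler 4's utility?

Bid 3: loses but pays 3, utility -3.
Bid 11: loses but pays 11, utility -11.
Bid 25: loses but pays 25, utility -25.
Bid 37: loses but pays 37, utility -37.
Bid 46: wins, pays 46, utility 11 - 46 = -35.
The best choice is 3 with utility -3.

3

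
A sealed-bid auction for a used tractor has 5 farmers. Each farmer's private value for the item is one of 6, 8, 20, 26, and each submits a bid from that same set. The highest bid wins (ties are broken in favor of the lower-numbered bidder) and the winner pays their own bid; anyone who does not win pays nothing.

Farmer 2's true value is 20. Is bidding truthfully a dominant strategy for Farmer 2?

Consider the case where Farmer 1 bids 6, Farmer 3 bids 6, Farmer 4 bids 6 and Farmer 5 bids 6.
Truthful bid 20: wins, pays 20, utility 20 - 20 = 0.
Bid 8 instead: wins, pays 8, utility 20 - 8 = 12.
Since 12 > 0, bidding 8 is strictly better here, so truthful bidding is not dominant.

No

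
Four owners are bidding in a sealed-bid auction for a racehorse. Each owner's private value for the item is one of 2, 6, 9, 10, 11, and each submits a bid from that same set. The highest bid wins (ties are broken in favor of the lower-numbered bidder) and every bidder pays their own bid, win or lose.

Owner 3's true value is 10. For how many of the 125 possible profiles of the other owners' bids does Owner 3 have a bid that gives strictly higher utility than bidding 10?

Others bid (2, 2, 2): truth gives 0; bid 6 gives 4 > 0. Violating.
Others bid (2, 2, 6): truth gives 0; bid 6 gives 4 > 0. Violating.
Others bid (2, 2, 9): truth gives 0; bid 9 gives 1 > 0. Violating.
Others bid (2, 2, 11): truth gives -10; bid 11 gives -1 > -10. Violating.
Others bid (2, 2, 10): truth gives 0; no alternative beats it.
Others bid (2, 6, 10): truth gives 0; no alternative beats it.
(Checking all 125 profiles: 101 have a profitable deviation, 24 do not.)

101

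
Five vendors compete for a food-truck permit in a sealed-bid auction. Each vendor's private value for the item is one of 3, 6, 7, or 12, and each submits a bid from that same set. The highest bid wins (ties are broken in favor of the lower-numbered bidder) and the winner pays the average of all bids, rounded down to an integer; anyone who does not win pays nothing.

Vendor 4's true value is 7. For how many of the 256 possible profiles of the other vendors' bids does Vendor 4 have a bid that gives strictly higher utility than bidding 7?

Others bid (3, 3, 3, 12): truth gives 0; bid 12 gives 1 > 0. Violating.
Others bid (3, 3, 7, 3): truth gives 0; bid 12 gives 2 > 0. Violating.
Others bid (3, 3, 7, 6): truth gives 0; bid 12 gives 1 > 0. Violating.
Others bid (3, 3, 7, 7): truth gives 0; bid 12 gives 1 > 0. Violating.
Others bid (3, 3, 3, 3): truth gives 4; no alternative beats it.
Others bid (3, 3, 3, 6): truth gives 3; no alternative beats it.
(Checking all 256 profiles: 28 have a profitable deviation, 228 do not.)

28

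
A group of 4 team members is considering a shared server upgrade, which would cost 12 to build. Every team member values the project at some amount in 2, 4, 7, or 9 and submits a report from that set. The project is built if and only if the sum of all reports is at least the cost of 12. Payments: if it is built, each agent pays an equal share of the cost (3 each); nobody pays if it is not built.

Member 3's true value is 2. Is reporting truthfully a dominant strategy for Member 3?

Check each profile of the others' reports and compare truth against every alternative report.
Others report (2, 2, 4): truth gives 0, best alternative gives -1.
Others report (2, 4, 2): truth gives 0, best alternative gives -1.
Others report (4, 2, 2): truth gives 0, best alternative gives -1.
Others report (2, 2, 7): truth gives -1, best alternative gives -1.
Others report (2, 2, 9): truth gives -1, best alternative gives -1.
Others report (2, 4, 4): truth gives -1, best alternative gives -1.
(Remaining 58 profiles checked similarly; truth is weakly best in each.)
In every case the truthful report is at least as good as any alternative, so it is a dominant strategy.

Yes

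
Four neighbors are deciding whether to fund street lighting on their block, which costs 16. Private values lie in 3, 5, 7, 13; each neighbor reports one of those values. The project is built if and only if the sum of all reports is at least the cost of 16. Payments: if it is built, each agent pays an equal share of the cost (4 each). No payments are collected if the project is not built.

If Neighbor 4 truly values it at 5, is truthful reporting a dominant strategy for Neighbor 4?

Consider the case where Neighbor 1 reports 3, Neighbor 2 reports 3 and Neighbor 3 reports 3.
Truthful report 5: project not built, utility 0.
Report 7 instead: project built, pays 4, utility 5 - 4 = 1.
Since 1 > 0, reporting 7 is strictly better here, so truthful reporting is not dominant.

No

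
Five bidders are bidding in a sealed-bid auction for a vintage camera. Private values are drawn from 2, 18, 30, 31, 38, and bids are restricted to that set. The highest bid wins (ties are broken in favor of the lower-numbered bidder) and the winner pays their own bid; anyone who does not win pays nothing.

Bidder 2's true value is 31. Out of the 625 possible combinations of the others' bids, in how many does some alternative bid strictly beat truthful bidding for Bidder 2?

54

Others bid (2, 2, 2, 2): truth gives 0; bid 18 gives 13 > 0. Violating.
Others bid (2, 2, 2, 18): truth gives 0; bid 18 gives 13 > 0. Violating.
Others bid (2, 2, 2, 30): truth gives 0; bid 30 gives 1 > 0. Violating.
Others bid (2, 2, 18, 2): truth gives 0; bid 18 gives 13 > 0. Violating.
Others bid (2, 2, 2, 31): truth gives 0; no alternative beats it.
Others bid (2, 2, 2, 38): truth gives 0; no alternative beats it.
(Checking all 625 profiles: 54 have a profitable deviation, 571 do not.)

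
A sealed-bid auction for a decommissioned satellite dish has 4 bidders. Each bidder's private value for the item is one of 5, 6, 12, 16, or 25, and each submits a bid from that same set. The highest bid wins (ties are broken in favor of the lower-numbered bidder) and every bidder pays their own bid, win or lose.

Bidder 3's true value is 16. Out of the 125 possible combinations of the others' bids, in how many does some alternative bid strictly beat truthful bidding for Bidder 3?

Others bid (5, 5, 5): truth gives 0; bid 6 gives 10 > 0. Violating.
Others bid (5, 5, 6): truth gives 0; bid 6 gives 10 > 0. Violating.
Others bid (5, 5, 12): truth gives 0; bid 12 gives 4 > 0. Violating.
Others bid (5, 5, 25): truth gives -16; bid 5 gives -5 > -16. Violating.
Others bid (5, 5, 16): truth gives 0; no alternative beats it.
Others bid (5, 6, 16): truth gives 0; no alternative beats it.
(Checking all 125 profiles: 101 have a profitable deviation, 24 do not.)

101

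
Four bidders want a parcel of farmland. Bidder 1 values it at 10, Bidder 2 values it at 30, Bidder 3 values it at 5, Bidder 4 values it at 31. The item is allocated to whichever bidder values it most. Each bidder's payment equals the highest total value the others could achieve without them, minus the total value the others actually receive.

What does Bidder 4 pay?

30

Bidder 4 has the highest value and receives the item.
Without Bidder 4, the item would go to the next-highest value, 30, so the others could achieve 30.
With Bidder 4 present and winning, the others receive nothing, so their total is 0.
Payment = 30 - 0 = 30.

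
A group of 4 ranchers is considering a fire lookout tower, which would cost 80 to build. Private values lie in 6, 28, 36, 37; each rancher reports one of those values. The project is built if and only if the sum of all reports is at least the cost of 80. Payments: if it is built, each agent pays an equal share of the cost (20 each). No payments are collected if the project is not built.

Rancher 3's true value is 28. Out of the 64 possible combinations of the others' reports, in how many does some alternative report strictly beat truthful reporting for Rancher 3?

Others report (6, 6, 36): truth gives 0; report 36 gives 8 > 0. Violating.
Others report (6, 6, 37): truth gives 0; report 36 gives 8 > 0. Violating.
Others report (6, 36, 6): truth gives 0; report 36 gives 8 > 0. Violating.
Others report (6, 37, 6): truth gives 0; report 36 gives 8 > 0. Violating.
Others report (6, 6, 6): truth gives 0; no alternative beats it.
Others report (6, 6, 28): truth gives 0; no alternative beats it.
(Checking all 64 profiles: 6 have a profitable deviation, 58 do not.)

6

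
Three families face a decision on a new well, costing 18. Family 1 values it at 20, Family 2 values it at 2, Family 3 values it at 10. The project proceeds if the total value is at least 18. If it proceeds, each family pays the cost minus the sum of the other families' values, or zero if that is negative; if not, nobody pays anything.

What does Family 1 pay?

6

Total value 32 ≥ cost 18, so the project is built.
The other families' values sum to 12.
Cost minus that sum is 18 - 12 = 6.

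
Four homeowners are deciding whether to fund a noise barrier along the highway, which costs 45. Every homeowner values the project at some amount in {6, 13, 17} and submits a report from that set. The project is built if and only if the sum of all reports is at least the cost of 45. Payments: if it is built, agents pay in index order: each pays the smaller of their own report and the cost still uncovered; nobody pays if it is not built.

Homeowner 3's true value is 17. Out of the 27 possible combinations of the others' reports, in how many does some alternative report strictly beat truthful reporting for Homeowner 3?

20

Others report (6, 13, 13): truth gives 0; report 13 gives 4 > 0. Violating.
Others report (6, 13, 17): truth gives 0; report 13 gives 4 > 0. Violating.
Others report (6, 17, 13): truth gives 0; report 13 gives 4 > 0. Violating.
Others report (6, 17, 17): truth gives 0; report 6 gives 11 > 0. Violating.
Others report (6, 6, 6): truth gives 0; no alternative beats it.
Others report (6, 6, 13): truth gives 0; no alternative beats it.
(Checking all 27 profiles: 20 have a profitable deviation, 7 do not.)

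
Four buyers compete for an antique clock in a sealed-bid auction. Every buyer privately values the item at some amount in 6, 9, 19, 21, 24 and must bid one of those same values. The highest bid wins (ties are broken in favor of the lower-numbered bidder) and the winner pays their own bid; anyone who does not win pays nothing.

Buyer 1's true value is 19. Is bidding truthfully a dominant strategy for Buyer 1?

No

Consider the case where Buyer 2 bids 6, Buyer 3 bids 6 and Buyer 4 bids 6.
Truthful bid 19: wins, pays 19, utility 19 - 19 = 0.
Bid 6 instead: wins, pays 6, utility 19 - 6 = 13.
Since 13 > 0, bidding 6 is strictly better here, so truthful bidding is not dominant.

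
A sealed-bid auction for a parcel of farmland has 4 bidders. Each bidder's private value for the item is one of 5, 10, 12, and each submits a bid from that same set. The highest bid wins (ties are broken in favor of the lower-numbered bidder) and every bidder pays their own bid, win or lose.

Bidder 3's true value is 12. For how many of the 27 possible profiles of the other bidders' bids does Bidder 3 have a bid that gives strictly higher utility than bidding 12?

17

Others bid (5, 5, 5): truth gives 0; bid 10 gives 2 > 0. Violating.
Others bid (5, 5, 10): truth gives 0; bid 10 gives 2 > 0. Violating.
Others bid (5, 12, 5): truth gives -12; bid 5 gives -5 > -12. Violating.
Others bid (5, 12, 10): truth gives -12; bid 5 gives -5 > -12. Violating.
Others bid (5, 5, 12): truth gives 0; no alternative beats it.
Others bid (5, 10, 5): truth gives 0; no alternative beats it.
(Checking all 27 profiles: 17 have a profitable deviation, 10 do not.)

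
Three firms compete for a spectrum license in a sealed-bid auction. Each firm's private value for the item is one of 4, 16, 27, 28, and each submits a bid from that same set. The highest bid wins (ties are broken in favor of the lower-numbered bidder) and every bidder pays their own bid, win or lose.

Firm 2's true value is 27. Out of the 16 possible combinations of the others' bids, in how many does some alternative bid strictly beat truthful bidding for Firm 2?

Others bid (4, 4): truth gives 0; bid 16 gives 11 > 0. Violating.
Others bid (4, 16): truth gives 0; bid 16 gives 11 > 0. Violating.
Others bid (4, 28): truth gives -27; bid 28 gives -1 > -27. Violating.
Others bid (16, 28): truth gives -27; bid 28 gives -1 > -27. Violating.
Others bid (4, 27): truth gives 0; no alternative beats it.
Others bid (16, 4): truth gives 0; no alternative beats it.
(Checking all 16 profiles: 12 have a profitable deviation, 4 do not.)

12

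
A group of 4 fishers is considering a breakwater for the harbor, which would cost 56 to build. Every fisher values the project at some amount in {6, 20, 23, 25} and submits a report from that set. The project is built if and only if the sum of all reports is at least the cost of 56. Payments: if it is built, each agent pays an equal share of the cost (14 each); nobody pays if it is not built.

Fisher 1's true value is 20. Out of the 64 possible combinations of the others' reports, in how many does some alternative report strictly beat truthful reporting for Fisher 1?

6

Others report (6, 6, 20): truth gives 0; report 25 gives 6 > 0. Violating.
Others report (6, 6, 23): truth gives 0; report 23 gives 6 > 0. Violating.
Others report (6, 20, 6): truth gives 0; report 25 gives 6 > 0. Violating.
Others report (6, 23, 6): truth gives 0; report 23 gives 6 > 0. Violating.
Others report (6, 6, 6): truth gives 0; no alternative beats it.
Others report (6, 6, 25): truth gives 6; no alternative beats it.
(Checking all 64 profiles: 6 have a profitable deviation, 58 do not.)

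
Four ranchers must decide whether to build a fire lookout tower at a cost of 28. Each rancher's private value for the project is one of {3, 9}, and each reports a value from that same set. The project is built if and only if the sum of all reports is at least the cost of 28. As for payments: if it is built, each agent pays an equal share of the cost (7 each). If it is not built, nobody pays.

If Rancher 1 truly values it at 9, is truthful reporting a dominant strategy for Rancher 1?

Check each profile of the others' reports and compare truth against every alternative report.
Others report (3, 9, 9): truth gives 2, best alternative gives 0.
Others report (9, 3, 9): truth gives 2, best alternative gives 0.
Others report (9, 9, 3): truth gives 2, best alternative gives 0.
Others report (9, 9, 9): truth gives 2, best alternative gives 2.
Others report (3, 3, 3): truth gives 0, best alternative gives 0.
Others report (3, 3, 9): truth gives 0, best alternative gives 0.
(Remaining 2 profiles checked similarly; truth is weakly best in each.)
In every case the truthful report is at least as good as any alternative, so it is a dominant strategy.

Yes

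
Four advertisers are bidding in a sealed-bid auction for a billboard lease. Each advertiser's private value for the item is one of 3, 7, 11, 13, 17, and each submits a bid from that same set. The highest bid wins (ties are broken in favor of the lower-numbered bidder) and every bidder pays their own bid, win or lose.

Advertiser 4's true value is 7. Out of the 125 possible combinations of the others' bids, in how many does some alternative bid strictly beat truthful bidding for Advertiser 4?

Others bid (3, 3, 7): truth gives -7; bid 3 gives -3 > -7. Violating.
Others bid (3, 3, 11): truth gives -7; bid 3 gives -3 > -7. Violating.
Others bid (3, 3, 13): truth gives -7; bid 3 gives -3 > -7. Violating.
Others bid (3, 3, 17): truth gives -7; bid 3 gives -3 > -7. Violating.
Others bid (3, 3, 3): truth gives 0; no alternative beats it.
(Checking all 125 profiles: 124 have a profitable deviation, 1 does not.)

124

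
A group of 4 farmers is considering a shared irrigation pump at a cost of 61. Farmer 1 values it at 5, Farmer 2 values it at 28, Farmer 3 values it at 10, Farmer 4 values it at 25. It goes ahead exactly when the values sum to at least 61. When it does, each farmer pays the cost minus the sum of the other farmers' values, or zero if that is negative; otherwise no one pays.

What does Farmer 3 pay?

Total value 68 ≥ cost 61, so the project is built.
The other farmers' values sum to 58.
Cost minus that sum is 61 - 58 = 3.

3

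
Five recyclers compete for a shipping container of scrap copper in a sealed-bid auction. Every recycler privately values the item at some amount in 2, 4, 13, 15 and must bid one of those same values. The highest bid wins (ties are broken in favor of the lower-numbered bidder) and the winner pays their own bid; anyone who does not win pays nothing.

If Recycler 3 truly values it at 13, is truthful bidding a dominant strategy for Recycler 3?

No

Consider the case where Recycler 1 bids 2, Recycler 2 bids 2, Recycler 4 bids 2 and Recycler 5 bids 2.
Truthful bid 13: wins, pays 13, utility 13 - 13 = 0.
Bid 4 instead: wins, pays 4, utility 13 - 4 = 9.
Since 9 > 0, bidding 4 is strictly better here, so truthful bidding is not dominant.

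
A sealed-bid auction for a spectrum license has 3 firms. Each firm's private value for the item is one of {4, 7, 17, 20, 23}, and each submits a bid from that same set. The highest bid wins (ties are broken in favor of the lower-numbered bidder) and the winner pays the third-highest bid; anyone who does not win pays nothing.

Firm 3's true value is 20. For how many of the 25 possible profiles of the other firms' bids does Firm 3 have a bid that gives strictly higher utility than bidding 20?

Others bid (4, 20): truth gives 0; bid 23 gives 16 > 0. Violating.
Others bid (7, 20): truth gives 0; bid 23 gives 13 > 0. Violating.
Others bid (17, 20): truth gives 0; bid 23 gives 3 > 0. Violating.
Others bid (20, 4): truth gives 0; bid 23 gives 16 > 0. Violating.
Others bid (4, 4): truth gives 16; no alternative beats it.
Others bid (4, 7): truth gives 16; no alternative beats it.
(Checking all 25 profiles: 6 have a profitable deviation, 19 do not.)

6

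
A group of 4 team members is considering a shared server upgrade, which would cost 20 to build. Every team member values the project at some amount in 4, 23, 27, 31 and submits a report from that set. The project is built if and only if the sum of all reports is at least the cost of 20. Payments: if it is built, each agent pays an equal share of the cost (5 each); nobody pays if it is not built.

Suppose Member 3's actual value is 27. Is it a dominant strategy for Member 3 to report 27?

Check each profile of the others' reports and compare truth against every alternative report.
Others report (4, 4, 4): truth gives 22, best alternative gives 22.
Others report (4, 4, 23): truth gives 22, best alternative gives 22.
Others report (4, 4, 27): truth gives 22, best alternative gives 22.
Others report (4, 4, 31): truth gives 22, best alternative gives 22.
Others report (4, 23, 4): truth gives 22, best alternative gives 22.
Others report (4, 23, 23): truth gives 22, best alternative gives 22.
(Remaining 58 profiles checked similarly; truth is weakly best in each.)
In every case the truthful report is at least as good as any alternative, so it is a dominant strategy.

Yes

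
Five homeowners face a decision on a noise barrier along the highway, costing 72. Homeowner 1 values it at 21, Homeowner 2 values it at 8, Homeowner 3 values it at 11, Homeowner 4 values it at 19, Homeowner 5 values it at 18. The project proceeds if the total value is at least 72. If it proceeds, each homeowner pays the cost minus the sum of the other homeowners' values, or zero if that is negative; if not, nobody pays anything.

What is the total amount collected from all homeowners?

52

Total value 77 ≥ cost 72, so it is built.
Homeowner 1: others sum to 56; max(0, 72 - 56) = 16.
Homeowner 2: others sum to 69; max(0, 72 - 69) = 3.
Homeowner 3: others sum to 66; max(0, 72 - 66) = 6.
Homeowner 4: others sum to 58; max(0, 72 - 58) = 14.
Homeowner 5: others sum to 59; max(0, 72 - 59) = 13.
Total collected = 16 + 3 + 6 + 14 + 13 = 52.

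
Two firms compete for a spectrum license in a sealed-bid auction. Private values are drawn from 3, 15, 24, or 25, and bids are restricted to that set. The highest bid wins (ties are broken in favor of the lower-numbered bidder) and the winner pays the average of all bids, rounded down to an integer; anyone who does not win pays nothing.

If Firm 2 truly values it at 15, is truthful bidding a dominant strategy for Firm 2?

Yes

Check each profile of the others' bids and compare truth against every alternative bid.
Others bid (3): truth gives 6, best alternative gives 2.
Others bid (15): truth gives 0, best alternative gives 0.
Others bid (24): truth gives 0, best alternative gives 0.
Others bid (25): truth gives 0, best alternative gives 0.
In every case the truthful bid is at least as good as any alternative, so it is a dominant strategy.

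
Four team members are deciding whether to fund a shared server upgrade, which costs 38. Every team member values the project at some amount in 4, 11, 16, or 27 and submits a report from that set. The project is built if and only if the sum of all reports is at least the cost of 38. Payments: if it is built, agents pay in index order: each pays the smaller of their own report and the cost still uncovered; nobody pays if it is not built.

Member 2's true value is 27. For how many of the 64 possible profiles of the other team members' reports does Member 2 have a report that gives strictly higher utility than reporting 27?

60

Others report (4, 4, 16): truth gives 0; report 16 gives 11 > 0. Violating.
Others report (4, 4, 27): truth gives 0; report 4 gives 23 > 0. Violating.
Others report (4, 11, 11): truth gives 0; report 16 gives 11 > 0. Violating.
Others report (4, 11, 16): truth gives 0; report 11 gives 16 > 0. Violating.
Others report (4, 4, 4): truth gives 0; no alternative beats it.
Others report (4, 4, 11): truth gives 0; no alternative beats it.
(Checking all 64 profiles: 60 have a profitable deviation, 4 do not.)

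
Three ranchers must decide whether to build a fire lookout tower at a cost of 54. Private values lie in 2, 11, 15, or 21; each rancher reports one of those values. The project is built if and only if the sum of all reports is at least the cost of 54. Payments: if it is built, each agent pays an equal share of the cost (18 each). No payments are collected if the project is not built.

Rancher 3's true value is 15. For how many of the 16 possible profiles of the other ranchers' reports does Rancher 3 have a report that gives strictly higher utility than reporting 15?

Others report (21, 21): truth gives -3; report 2 gives 0 > -3. Violating.
Others report (2, 2): truth gives 0; no alternative beats it.
Others report (2, 11): truth gives 0; no alternative beats it.
(Checking all 16 profiles: 1 has a profitable deviation, 15 do not.)

1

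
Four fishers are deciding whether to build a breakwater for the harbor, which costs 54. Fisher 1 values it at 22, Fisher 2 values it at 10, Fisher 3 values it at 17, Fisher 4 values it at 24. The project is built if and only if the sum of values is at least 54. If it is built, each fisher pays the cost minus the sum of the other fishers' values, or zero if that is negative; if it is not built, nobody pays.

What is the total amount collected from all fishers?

Total value 73 ≥ cost 54, so it is built.
Fisher 1: others sum to 51; max(0, 54 - 51) = 3.
Fisher 2: others sum to 63; max(0, 54 - 63) = 0.
Fisher 3: others sum to 56; max(0, 54 - 56) = 0.
Fisher 4: others sum to 49; max(0, 54 - 49) = 5.
Total collected = 3 + 0 + 0 + 5 = 8.

8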